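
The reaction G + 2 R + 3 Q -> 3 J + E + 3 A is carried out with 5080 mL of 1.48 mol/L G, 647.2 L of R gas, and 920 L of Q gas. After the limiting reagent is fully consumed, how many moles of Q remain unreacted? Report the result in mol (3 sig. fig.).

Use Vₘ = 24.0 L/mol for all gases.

15.8 mol

n(G) = 1.48 × 5080/1000 = 7.518 mol
n(R) = 647.2 / 24.0 = 26.97 mol
n(Q) = 920.0 / 24.0 = 38.33 mol
n/ν for G = 7.518/1 = 7.518
n/ν for R = 26.97/2 = 13.49
n/ν for Q = 38.33/3 = 12.78
Smallest n/ν is G → limiting reagent.
Q consumed = (3/1) × 7.518 = 22.55 mol
Q remaining = 38.33 − 22.55 = 15.78 mol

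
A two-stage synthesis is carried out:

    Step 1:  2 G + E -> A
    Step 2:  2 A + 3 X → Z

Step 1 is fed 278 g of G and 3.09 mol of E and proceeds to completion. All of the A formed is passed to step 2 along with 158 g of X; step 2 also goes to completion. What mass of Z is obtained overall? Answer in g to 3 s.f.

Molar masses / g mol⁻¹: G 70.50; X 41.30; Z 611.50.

603 g

Step 1:
n(G) = 278.0 / 70.50 = 3.943 mol
n(E) = 3.090 mol
n/ν for G = 3.943/2 = 1.972
n/ν for E = 3.090/1 = 3.090
Smallest n/ν is G → limiting reagent.
n(A) produced = (1/2) × 3.943 = 1.972 mol
Step 2:
n(A) available = 1.972 mol
n(X) = 158.0 / 41.30 = 3.826 mol
n/ν for A = 1.972/2 = 0.9860
n/ν for X = 3.826/3 = 1.275
Smallest n/ν is A → limiting reagent.
n(Z) = (1/2) × 1.972 = 0.9860 mol
mass = 0.9860 × 611.50 = 602.9 g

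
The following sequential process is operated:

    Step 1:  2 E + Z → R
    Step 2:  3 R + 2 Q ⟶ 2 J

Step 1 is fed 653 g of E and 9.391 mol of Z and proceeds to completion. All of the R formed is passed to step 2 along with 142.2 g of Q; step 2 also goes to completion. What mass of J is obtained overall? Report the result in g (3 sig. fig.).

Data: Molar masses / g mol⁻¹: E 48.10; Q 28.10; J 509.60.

2310 g

Step 1:
n(E) = 653.0 / 48.10 = 13.58 mol
n(Z) = 9.391 mol
n/ν for E = 13.58/2 = 6.790
n/ν for Z = 9.391/1 = 9.391
Smallest n/ν is E → limiting reagent.
n(R) produced = (1/2) × 13.58 = 6.790 mol
Step 2:
n(R) available = 6.790 mol
n(Q) = 142.2 / 28.10 = 5.060 mol
n/ν for R = 6.790/3 = 2.263
n/ν for Q = 5.060/2 = 2.530
Smallest n/ν is R → limiting reagent.
n(J) = (2/3) × 6.790 = 4.527 mol
mass = 4.527 × 509.60 = 2307 g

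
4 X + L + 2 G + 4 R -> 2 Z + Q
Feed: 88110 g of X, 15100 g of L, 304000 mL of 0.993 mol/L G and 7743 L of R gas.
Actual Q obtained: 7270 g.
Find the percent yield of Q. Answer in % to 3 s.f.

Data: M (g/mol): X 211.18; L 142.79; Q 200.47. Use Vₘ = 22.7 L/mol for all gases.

n(X) = 88110 / 211.18 = 417.2 mol
n(L) = 15100 / 142.79 = 105.7 mol
n(G) = 0.993 × 304000/1000 = 301.9 mol
n(R) = 7743 / 22.7 = 341.1 mol
n/ν for X = 417.2/4 = 104.3
n/ν for L = 105.7/1 = 105.7
n/ν for G = 301.9/2 = 151.0
n/ν for R = 341.1/4 = 85.28
Smallest n/ν is R → limiting reagent.
theoretical n(Q) = (1/4) × 341.1 = 85.28 mol → 17100 g
% yield = 7270 / 17100 × 100 = 42.51 %

42.5 %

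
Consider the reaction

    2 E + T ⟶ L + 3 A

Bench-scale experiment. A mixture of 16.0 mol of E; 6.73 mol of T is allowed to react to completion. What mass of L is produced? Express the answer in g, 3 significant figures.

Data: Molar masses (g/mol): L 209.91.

1410 g

n(E) = 16.00 mol
n(T) = 6.730 mol
n/ν → E: 8.000, T: 6.730; T is limiting.
n(L) = (1/1) × 6.730 = 6.730 mol
mass = 6.730 × 209.91 = 1413 g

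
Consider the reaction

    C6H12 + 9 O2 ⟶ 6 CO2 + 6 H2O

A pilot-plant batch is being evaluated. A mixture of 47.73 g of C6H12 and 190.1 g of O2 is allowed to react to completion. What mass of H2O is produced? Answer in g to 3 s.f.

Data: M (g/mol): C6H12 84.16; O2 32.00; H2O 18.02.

n(C6H12) = 47.73 / 84.16 = 0.5671 mol
n(O2) = 190.1 / 32.00 = 5.941 mol
n/ν for C6H12 = 0.5671/1 = 0.5671
n/ν for O2 = 5.941/9 = 0.6601
Smallest n/ν is C6H12 → limiting reagent.
n(H2O) = (6/1) × 0.5671 = 3.403 mol
mass = 3.403 × 18.02 = 61.32 g

61.3 g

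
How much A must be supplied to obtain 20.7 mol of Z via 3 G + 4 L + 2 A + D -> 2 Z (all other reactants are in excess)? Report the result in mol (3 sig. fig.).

n(Z) = 20.70 mol
n(A) = (2/2) × 20.70 = 20.70 mol

20.7 mol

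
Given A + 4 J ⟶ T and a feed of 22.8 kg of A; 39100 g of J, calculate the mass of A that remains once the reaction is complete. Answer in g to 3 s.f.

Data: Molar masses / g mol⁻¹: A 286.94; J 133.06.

n(A) = 22.80×1000 / 286.94 = 79.46 mol
n(J) = 39100 / 133.06 = 293.9 mol
n/ν → A: 79.46, J: 73.48; J is limiting.
A consumed = (1/4) × 293.9 = 73.48 mol
A remaining = 79.46 − 73.48 = 5.980 mol
mass = 5.980 × 286.94 = 1716 g

1720 g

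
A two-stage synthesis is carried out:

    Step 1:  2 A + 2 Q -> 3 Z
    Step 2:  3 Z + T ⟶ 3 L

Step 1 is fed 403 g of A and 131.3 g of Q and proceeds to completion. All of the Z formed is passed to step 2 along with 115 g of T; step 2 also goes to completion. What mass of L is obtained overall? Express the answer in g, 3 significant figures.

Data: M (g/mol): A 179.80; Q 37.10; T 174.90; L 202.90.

Step 1:
n(A) = 403.0 / 179.80 = 2.241 mol
n(Q) = 131.3 / 37.10 = 3.539 mol
n/ν for A = 2.241/2 = 1.121
n/ν for Q = 3.539/2 = 1.770
Smallest n/ν is A → limiting reagent.
n(Z) produced = (3/2) × 2.241 = 3.362 mol
Step 2:
n(Z) available = 3.362 mol
n(T) = 115.0 / 174.90 = 0.6575 mol
n/ν for Z = 3.362/3 = 1.121
n/ν for T = 0.6575/1 = 0.6575
Smallest n/ν is T → limiting reagent.
n(L) = (3/1) × 0.6575 = 1.973 mol
mass = 1.973 × 202.90 = 400.3 g

400 g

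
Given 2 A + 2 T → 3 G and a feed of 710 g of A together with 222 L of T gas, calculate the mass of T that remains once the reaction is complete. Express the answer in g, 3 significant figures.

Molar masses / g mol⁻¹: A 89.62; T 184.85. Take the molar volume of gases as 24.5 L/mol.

211 g

n(A) = 710.0 / 89.62 = 7.922 mol
n(T) = 222.0 / 24.5 = 9.061 mol
n/ν → A: 3.961, T: 4.531; A is limiting.
T consumed = (2/2) × 7.922 = 7.922 mol
T remaining = 9.061 − 7.922 = 1.139 mol
mass = 1.139 × 184.85 = 210.5 g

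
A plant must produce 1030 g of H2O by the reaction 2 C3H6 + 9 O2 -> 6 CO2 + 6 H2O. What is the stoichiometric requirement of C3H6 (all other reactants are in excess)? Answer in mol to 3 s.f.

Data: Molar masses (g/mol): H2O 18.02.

n(H2O) = 1030 / 18.02 = 57.16 mol
n(C3H6) = (2/6) × 57.16 = 19.05 mol

19.1 mol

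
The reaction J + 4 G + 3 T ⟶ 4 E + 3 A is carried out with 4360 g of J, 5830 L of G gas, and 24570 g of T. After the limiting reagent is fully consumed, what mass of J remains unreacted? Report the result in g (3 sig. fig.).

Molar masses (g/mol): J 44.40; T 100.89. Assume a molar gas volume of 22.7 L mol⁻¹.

1510 g

n(J) = 4360 / 44.40 = 98.20 mol
n(G) = 5830 / 22.7 = 256.8 mol
n(T) = 24570 / 100.89 = 243.5 mol
n/ν → J: 98.20, G: 64.20, T: 81.17; G is limiting.
J consumed = (1/4) × 256.8 = 64.20 mol
J remaining = 98.20 − 64.20 = 34.00 mol
mass = 34.00 × 44.40 = 1510 g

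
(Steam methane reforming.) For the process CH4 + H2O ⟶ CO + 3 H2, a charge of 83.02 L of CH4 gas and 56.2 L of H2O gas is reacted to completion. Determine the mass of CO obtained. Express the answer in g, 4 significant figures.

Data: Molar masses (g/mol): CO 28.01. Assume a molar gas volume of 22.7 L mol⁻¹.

69.35 g

n(CH4) = 83.02 / 22.7 = 3.657 mol
n(H2O) = 56.20 / 22.7 = 2.476 mol
n/ν for CH4 = 3.657/1 = 3.657
n/ν for H2O = 2.476/1 = 2.476
Smallest n/ν is H2O → limiting reagent.
n(CO) = (1/1) × 2.476 = 2.476 mol
mass = 2.476 × 28.01 = 69.35 g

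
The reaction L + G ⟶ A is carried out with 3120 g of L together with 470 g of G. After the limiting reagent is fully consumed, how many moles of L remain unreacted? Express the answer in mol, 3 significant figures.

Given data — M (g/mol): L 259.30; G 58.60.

4.01 mol

n(L) = 3120 / 259.30 = 12.03 mol
n(G) = 470.0 / 58.60 = 8.020 mol
n/ν for L = 12.03/1 = 12.03
n/ν for G = 8.020/1 = 8.020
Smallest n/ν is G → limiting reagent.
L consumed = (1/1) × 8.020 = 8.020 mol
L remaining = 12.03 − 8.020 = 4.010 mol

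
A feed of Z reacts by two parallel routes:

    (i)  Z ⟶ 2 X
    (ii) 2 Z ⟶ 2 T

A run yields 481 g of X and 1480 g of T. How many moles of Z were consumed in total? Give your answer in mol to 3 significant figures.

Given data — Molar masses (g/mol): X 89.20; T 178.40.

n(X) = 481 / 89.20 = 5.392 mol
n(T) = 1480 / 178.40 = 8.296 mol
n(Z) via (i) = (1/2)×5.392 = 2.696 mol
n(Z) via (ii) = (2/2)×8.296 = 8.296 mol
total n(Z) = 2.696 + 8.296 = 10.99 mol

11.0 mol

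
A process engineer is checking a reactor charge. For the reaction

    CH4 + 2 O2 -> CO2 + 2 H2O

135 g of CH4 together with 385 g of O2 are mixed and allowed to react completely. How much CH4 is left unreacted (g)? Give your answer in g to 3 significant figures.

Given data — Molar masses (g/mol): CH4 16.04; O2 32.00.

n(CH4) = 135.0 / 16.04 = 8.416 mol
n(O2) = 385.0 / 32.00 = 12.03 mol
n/ν → CH4: 8.416, O2: 6.015; O2 is limiting.
CH4 consumed = (1/2) × 12.03 = 6.015 mol
CH4 remaining = 8.416 − 6.015 = 2.401 mol
mass = 2.401 × 16.04 = 38.51 g

38.5 g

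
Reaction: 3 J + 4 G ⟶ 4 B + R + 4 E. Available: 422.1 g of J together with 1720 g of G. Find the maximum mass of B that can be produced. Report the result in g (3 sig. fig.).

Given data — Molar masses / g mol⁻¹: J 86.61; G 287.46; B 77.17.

n(J) = 422.1 / 86.61 = 4.874 mol
n(G) = 1720 / 287.46 = 5.983 mol
n/ν → J: 1.625, G: 1.496; G is limiting.
n(B) = (4/4) × 5.983 = 5.983 mol
mass = 5.983 × 77.17 = 461.7 g

462 g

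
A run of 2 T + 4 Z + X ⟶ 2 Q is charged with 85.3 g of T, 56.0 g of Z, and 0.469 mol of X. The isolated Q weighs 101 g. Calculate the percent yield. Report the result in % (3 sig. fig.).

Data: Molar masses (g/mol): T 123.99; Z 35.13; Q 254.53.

n(T) = 85.30 / 123.99 = 0.6880 mol
n(Z) = 56.00 / 35.13 = 1.594 mol
n(X) = 0.4690 mol
n/ν for T = 0.6880/2 = 0.3440
n/ν for Z = 1.594/4 = 0.3985
n/ν for X = 0.4690/1 = 0.4690
Smallest n/ν is T → limiting reagent.
theoretical n(Q) = (2/2) × 0.6880 = 0.6880 mol → 175.1 g
% yield = 101 / 175.1 × 100 = 57.68 %

57.7 %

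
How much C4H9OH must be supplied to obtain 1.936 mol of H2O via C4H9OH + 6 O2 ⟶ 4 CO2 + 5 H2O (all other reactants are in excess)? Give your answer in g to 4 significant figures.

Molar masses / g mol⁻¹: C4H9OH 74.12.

28.70 g

n(H2O) = 1.936 mol
n(C4H9OH) = (1/5) × 1.936 = 0.3872 mol
mass = 0.3872 × 74.12 = 28.70 g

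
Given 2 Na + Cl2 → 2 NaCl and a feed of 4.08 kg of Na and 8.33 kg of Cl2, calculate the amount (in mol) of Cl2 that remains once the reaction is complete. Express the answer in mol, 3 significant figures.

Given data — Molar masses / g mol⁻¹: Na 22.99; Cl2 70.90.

n(Na) = 4.080×1000 / 22.99 = 177.5 mol
n(Cl2) = 8.330×1000 / 70.90 = 117.5 mol
n/ν for Na = 177.5/2 = 88.75
n/ν for Cl2 = 117.5/1 = 117.5
Smallest n/ν is Na → limiting reagent.
Cl2 consumed = (1/2) × 177.5 = 88.75 mol
Cl2 remaining = 117.5 − 88.75 = 28.75 mol

28.8 mol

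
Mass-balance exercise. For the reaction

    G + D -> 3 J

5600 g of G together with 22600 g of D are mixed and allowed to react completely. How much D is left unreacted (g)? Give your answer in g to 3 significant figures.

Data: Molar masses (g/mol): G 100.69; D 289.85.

n(G) = 5600 / 100.69 = 55.62 mol
n(D) = 22600 / 289.85 = 77.97 mol
n/ν for G = 55.62/1 = 55.62
n/ν for D = 77.97/1 = 77.97
Smallest n/ν is G → limiting reagent.
D consumed = (1/1) × 55.62 = 55.62 mol
D remaining = 77.97 − 55.62 = 22.35 mol
mass = 22.35 × 289.85 = 6478 g

6480 g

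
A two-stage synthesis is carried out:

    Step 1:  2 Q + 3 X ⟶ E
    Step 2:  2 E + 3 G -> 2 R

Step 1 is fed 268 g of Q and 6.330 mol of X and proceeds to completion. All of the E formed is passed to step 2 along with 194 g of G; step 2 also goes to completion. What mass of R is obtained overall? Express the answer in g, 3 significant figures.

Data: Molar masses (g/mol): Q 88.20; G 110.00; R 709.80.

Step 1:
n(Q) = 268.0 / 88.20 = 3.039 mol
n(X) = 6.330 mol
n/ν → Q: 1.520, X: 2.110; Q is limiting.
n(E) produced = (1/2) × 3.039 = 1.520 mol
Step 2:
n(E) available = 1.520 mol
n(G) = 194.0 / 110.00 = 1.764 mol
n/ν → E: 0.7600, G: 0.5880; G is limiting.
n(R) = (2/3) × 1.764 = 1.176 mol
mass = 1.176 × 709.80 = 834.7 g

835 g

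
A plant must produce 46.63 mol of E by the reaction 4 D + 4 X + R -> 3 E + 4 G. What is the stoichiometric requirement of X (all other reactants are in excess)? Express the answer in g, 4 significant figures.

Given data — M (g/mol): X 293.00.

n(E) = 46.63 mol
n(X) = (4/3) × 46.63 = 62.17 mol
mass = 62.17 × 293.00 = 18220 g

18220 g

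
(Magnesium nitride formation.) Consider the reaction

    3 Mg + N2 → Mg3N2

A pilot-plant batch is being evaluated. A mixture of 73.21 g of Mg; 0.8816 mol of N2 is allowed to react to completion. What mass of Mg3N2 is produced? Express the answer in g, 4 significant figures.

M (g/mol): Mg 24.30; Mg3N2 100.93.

88.98 g

n(Mg) = 73.21 / 24.30 = 3.013 mol
n(N2) = 0.8816 mol
n/ν for Mg = 3.013/3 = 1.004
n/ν for N2 = 0.8816/1 = 0.8816
Smallest n/ν is N2 → limiting reagent.
n(Mg3N2) = (1/1) × 0.8816 = 0.8816 mol
mass = 0.8816 × 100.93 = 88.98 g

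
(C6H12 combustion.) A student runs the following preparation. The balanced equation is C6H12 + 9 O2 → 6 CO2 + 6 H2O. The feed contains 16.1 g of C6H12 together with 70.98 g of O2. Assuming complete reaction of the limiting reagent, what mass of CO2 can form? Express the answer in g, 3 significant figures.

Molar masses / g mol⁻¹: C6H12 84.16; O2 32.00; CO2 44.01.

50.5 g

n(C6H12) = 16.10 / 84.16 = 0.1913 mol
n(O2) = 70.98 / 32.00 = 2.218 mol
n/ν → C6H12: 0.1913, O2: 0.2464; C6H12 is limiting.
n(CO2) = (6/1) × 0.1913 = 1.148 mol
mass = 1.148 × 44.01 = 50.52 g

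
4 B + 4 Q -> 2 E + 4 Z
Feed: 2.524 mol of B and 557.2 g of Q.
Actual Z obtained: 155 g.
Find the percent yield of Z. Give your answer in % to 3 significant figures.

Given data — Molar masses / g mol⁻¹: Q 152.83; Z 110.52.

n(B) = 2.524 mol
n(Q) = 557.2 / 152.83 = 3.646 mol
n/ν for B = 2.524/4 = 0.6310
n/ν for Q = 3.646/4 = 0.9115
Smallest n/ν is B → limiting reagent.
theoretical n(Z) = (4/4) × 2.524 = 2.524 mol → 279.0 g
% yield = 155 / 279.0 × 100 = 55.56 %

55.6 %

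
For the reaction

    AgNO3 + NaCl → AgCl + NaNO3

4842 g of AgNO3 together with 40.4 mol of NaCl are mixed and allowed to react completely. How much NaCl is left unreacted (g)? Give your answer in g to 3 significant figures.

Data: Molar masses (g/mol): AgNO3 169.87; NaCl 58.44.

695 g

n(AgNO3) = 4842 / 169.87 = 28.50 mol
n(NaCl) = 40.40 mol
n/ν for AgNO3 = 28.50/1 = 28.50
n/ν for NaCl = 40.40/1 = 40.40
Smallest n/ν is AgNO3 → limiting reagent.
NaCl consumed = (1/1) × 28.50 = 28.50 mol
NaCl remaining = 40.40 − 28.50 = 11.90 mol
mass = 11.90 × 58.44 = 695.4 g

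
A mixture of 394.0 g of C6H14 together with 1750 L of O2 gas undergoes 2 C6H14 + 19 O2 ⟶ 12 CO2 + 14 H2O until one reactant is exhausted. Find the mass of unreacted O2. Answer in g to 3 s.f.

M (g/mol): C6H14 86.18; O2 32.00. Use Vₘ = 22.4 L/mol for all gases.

1110 g

n(C6H14) = 394.0 / 86.18 = 4.572 mol
n(O2) = 1750 / 22.4 = 78.13 mol
n/ν → C6H14: 2.286, O2: 4.112; C6H14 is limiting.
O2 consumed = (19/2) × 4.572 = 43.43 mol
O2 remaining = 78.13 − 43.43 = 34.70 mol
mass = 34.70 × 32.00 = 1110 g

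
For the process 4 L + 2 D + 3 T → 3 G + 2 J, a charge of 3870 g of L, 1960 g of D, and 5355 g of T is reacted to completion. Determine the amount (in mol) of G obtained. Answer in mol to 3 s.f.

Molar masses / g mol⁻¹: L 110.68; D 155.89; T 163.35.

n(L) = 3870 / 110.68 = 34.97 mol
n(D) = 1960 / 155.89 = 12.57 mol
n(T) = 5355 / 163.35 = 32.78 mol
n/ν for L = 34.97/4 = 8.743
n/ν for D = 12.57/2 = 6.285
n/ν for T = 32.78/3 = 10.93
Smallest n/ν is D → limiting reagent.
n(G) = (3/2) × 12.57 = 18.86 mol

18.9 mol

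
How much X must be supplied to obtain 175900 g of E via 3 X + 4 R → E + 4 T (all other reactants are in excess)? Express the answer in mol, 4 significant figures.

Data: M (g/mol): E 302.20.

1746 mol

n(E) = 175900 / 302.20 = 582.1 mol
n(X) = (3/1) × 582.1 = 1746 mol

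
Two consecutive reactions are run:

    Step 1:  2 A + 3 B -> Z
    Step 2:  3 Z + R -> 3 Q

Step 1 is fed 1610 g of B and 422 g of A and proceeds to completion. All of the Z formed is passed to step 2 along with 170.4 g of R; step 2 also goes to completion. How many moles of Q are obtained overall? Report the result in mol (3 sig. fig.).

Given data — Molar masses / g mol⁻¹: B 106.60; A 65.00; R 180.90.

2.83 mol

Step 1:
n(B) = 1610 / 106.60 = 15.10 mol
n(A) = 422.0 / 65.00 = 6.492 mol
n/ν for B = 15.10/3 = 5.033
n/ν for A = 6.492/2 = 3.246
Smallest n/ν is A → limiting reagent.
n(Z) produced = (1/2) × 6.492 = 3.246 mol
Step 2:
n(Z) available = 3.246 mol
n(R) = 170.4 / 180.90 = 0.9420 mol
n/ν for Z = 3.246/3 = 1.082
n/ν for R = 0.9420/1 = 0.9420
Smallest n/ν is R → limiting reagent.
n(Q) = (3/1) × 0.9420 = 2.826 mol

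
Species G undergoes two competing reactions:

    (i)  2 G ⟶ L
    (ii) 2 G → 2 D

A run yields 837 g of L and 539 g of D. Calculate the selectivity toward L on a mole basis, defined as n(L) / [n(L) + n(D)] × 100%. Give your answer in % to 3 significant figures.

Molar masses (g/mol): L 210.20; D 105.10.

43.7 %

n(L) = 837 / 210.20 = 3.982 mol
n(D) = 539 / 105.10 = 5.128 mol
selectivity = 3.982/(3.982+5.128) × 100 = 43.71 %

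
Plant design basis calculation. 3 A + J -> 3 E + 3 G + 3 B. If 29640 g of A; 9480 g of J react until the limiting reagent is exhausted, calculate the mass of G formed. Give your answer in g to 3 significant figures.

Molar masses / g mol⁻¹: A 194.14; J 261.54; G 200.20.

n(A) = 29640 / 194.14 = 152.7 mol
n(J) = 9480 / 261.54 = 36.25 mol
n/ν for A = 152.7/3 = 50.90
n/ν for J = 36.25/1 = 36.25
Smallest n/ν is J → limiting reagent.
n(G) = (3/1) × 36.25 = 108.8 mol
mass = 108.8 × 200.20 = 21780 g

21800 g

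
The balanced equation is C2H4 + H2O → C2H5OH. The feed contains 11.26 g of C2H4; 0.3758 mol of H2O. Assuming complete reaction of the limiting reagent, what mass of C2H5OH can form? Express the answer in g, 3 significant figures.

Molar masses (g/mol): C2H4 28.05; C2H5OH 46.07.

17.3 g

n(C2H4) = 11.26 / 28.05 = 0.4014 mol
n(H2O) = 0.3758 mol
n/ν for C2H4 = 0.4014/1 = 0.4014
n/ν for H2O = 0.3758/1 = 0.3758
Smallest n/ν is H2O → limiting reagent.
n(C2H5OH) = (1/1) × 0.3758 = 0.3758 mol
mass = 0.3758 × 46.07 = 17.31 g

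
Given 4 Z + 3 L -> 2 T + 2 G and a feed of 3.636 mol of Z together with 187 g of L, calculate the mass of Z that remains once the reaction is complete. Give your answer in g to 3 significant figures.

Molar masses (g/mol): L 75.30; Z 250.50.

81.4 g

n(Z) = 3.636 mol
n(L) = 187.0 / 75.30 = 2.483 mol
n/ν → Z: 0.9090, L: 0.8277; L is limiting.
Z consumed = (4/3) × 2.483 = 3.311 mol
Z remaining = 3.636 − 3.311 = 0.3250 mol
mass = 0.3250 × 250.50 = 81.41 g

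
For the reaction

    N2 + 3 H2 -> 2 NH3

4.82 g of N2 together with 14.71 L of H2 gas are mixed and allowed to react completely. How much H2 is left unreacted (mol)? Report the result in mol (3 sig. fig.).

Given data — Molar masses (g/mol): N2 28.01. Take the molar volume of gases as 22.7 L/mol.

n(N2) = 4.820 / 28.01 = 0.1721 mol
n(H2) = 14.71 / 22.7 = 0.6480 mol
n/ν for N2 = 0.1721/1 = 0.1721
n/ν for H2 = 0.6480/3 = 0.2160
Smallest n/ν is N2 → limiting reagent.
H2 consumed = (3/1) × 0.1721 = 0.5163 mol
H2 remaining = 0.6480 − 0.5163 = 0.1317 mol

0.132 mol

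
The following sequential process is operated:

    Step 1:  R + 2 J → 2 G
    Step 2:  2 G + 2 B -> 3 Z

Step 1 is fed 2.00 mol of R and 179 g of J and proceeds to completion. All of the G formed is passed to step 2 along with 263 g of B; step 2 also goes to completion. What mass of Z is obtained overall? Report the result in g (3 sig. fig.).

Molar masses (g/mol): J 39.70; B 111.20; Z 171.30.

Step 1:
n(R) = 2.000 mol
n(J) = 179.0 / 39.70 = 4.509 mol
n/ν for R = 2.000/1 = 2.000
n/ν for J = 4.509/2 = 2.255
Smallest n/ν is R → limiting reagent.
n(G) produced = (2/1) × 2.000 = 4.000 mol
Step 2:
n(G) available = 4.000 mol
n(B) = 263.0 / 111.20 = 2.365 mol
n/ν for G = 4.000/2 = 2.000
n/ν for B = 2.365/2 = 1.183
Smallest n/ν is B → limiting reagent.
n(Z) = (3/2) × 2.365 = 3.548 mol
mass = 3.548 × 171.30 = 607.8 g

608 g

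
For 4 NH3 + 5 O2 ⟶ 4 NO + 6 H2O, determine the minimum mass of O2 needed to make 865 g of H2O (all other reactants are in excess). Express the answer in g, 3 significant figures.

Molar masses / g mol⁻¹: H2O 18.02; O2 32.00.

n(H2O) = 865 / 18.02 = 48.00 mol
n(O2) = (5/6) × 48.00 = 40.00 mol
mass = 40.00 × 32.00 = 1280 g

1280 g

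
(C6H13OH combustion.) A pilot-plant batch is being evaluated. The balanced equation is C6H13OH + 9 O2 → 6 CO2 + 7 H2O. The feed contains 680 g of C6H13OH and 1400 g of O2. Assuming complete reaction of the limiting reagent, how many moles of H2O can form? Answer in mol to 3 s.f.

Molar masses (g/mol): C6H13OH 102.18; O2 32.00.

34.0 mol

n(C6H13OH) = 680.0 / 102.18 = 6.655 mol
n(O2) = 1400 / 32.00 = 43.75 mol
n/ν → C6H13OH: 6.655, O2: 4.861; O2 is limiting.
n(H2O) = (7/9) × 43.75 = 34.03 mol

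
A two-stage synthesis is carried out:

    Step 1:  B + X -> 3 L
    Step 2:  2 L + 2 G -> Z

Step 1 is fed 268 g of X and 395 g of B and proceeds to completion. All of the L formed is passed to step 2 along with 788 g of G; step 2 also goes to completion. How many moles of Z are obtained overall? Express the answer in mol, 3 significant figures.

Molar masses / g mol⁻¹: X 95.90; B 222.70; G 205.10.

1.92 mol

Step 1:
n(X) = 268.0 / 95.90 = 2.795 mol
n(B) = 395.0 / 222.70 = 1.774 mol
n/ν → X: 2.795, B: 1.774; B is limiting.
n(L) produced = (3/1) × 1.774 = 5.322 mol
Step 2:
n(L) available = 5.322 mol
n(G) = 788.0 / 205.10 = 3.842 mol
n/ν → L: 2.661, G: 1.921; G is limiting.
n(Z) = (1/2) × 3.842 = 1.921 mol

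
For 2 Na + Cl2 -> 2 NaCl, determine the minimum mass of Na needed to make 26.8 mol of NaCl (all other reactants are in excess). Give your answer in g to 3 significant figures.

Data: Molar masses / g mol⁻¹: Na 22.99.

616 g

n(NaCl) = 26.80 mol
n(Na) = (2/2) × 26.80 = 26.80 mol
mass = 26.80 × 22.99 = 616.1 g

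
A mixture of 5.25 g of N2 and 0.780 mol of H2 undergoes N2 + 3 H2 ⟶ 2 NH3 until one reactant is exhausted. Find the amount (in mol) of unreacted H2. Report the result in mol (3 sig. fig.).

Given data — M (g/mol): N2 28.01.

n(N2) = 5.250 / 28.01 = 0.1874 mol
n(H2) = 0.7800 mol
n/ν for N2 = 0.1874/1 = 0.1874
n/ν for H2 = 0.7800/3 = 0.2600
Smallest n/ν is N2 → limiting reagent.
H2 consumed = (3/1) × 0.1874 = 0.5622 mol
H2 remaining = 0.7800 − 0.5622 = 0.2178 mol

0.218 mol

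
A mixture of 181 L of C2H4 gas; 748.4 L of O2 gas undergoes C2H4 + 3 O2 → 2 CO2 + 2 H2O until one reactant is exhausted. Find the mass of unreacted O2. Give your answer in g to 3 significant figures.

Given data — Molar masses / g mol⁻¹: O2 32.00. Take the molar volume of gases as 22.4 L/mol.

293 g

n(C2H4) = 181.0 / 22.4 = 8.080 mol
n(O2) = 748.4 / 22.4 = 33.41 mol
n/ν for C2H4 = 8.080/1 = 8.080
n/ν for O2 = 33.41/3 = 11.14
Smallest n/ν is C2H4 → limiting reagent.
O2 consumed = (3/1) × 8.080 = 24.24 mol
O2 remaining = 33.41 − 24.24 = 9.170 mol
mass = 9.170 × 32.00 = 293.4 g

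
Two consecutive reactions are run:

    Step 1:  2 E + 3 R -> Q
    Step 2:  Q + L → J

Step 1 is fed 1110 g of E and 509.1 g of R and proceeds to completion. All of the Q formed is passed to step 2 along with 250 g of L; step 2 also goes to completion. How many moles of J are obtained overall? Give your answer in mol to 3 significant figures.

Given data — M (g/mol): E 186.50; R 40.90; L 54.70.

Step 1:
n(E) = 1110 / 186.50 = 5.952 mol
n(R) = 509.1 / 40.90 = 12.45 mol
n/ν for E = 5.952/2 = 2.976
n/ν for R = 12.45/3 = 4.150
Smallest n/ν is E → limiting reagent.
n(Q) produced = (1/2) × 5.952 = 2.976 mol
Step 2:
n(Q) available = 2.976 mol
n(L) = 250.0 / 54.70 = 4.570 mol
n/ν for Q = 2.976/1 = 2.976
n/ν for L = 4.570/1 = 4.570
Smallest n/ν is Q → limiting reagent.
n(J) = (1/1) × 2.976 = 2.976 mol

2.98 mol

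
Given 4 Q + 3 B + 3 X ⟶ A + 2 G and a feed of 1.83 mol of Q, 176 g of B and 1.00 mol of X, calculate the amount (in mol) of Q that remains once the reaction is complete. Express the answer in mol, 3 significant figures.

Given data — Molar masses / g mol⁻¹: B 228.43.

0.803 mol

n(Q) = 1.830 mol
n(B) = 176.0 / 228.43 = 0.7705 mol
n(X) = 1.000 mol
n/ν → Q: 0.4575, B: 0.2568, X: 0.3333; B is limiting.
Q consumed = (4/3) × 0.7705 = 1.027 mol
Q remaining = 1.830 − 1.027 = 0.8030 mol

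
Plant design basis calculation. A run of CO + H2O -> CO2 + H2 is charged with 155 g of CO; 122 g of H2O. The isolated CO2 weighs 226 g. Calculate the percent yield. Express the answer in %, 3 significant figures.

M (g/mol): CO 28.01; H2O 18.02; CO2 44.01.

n(CO) = 155.0 / 28.01 = 5.534 mol
n(H2O) = 122.0 / 18.02 = 6.770 mol
n/ν for CO = 5.534/1 = 5.534
n/ν for H2O = 6.770/1 = 6.770
Smallest n/ν is CO → limiting reagent.
theoretical n(CO2) = (1/1) × 5.534 = 5.534 mol → 243.6 g
% yield = 226 / 243.6 × 100 = 92.78 %

92.8 %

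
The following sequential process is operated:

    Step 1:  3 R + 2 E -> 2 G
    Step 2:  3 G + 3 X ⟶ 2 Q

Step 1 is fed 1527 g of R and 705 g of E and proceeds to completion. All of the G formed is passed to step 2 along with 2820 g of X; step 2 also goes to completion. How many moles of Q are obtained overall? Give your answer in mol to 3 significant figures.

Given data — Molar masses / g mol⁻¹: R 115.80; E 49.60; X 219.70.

Step 1:
n(R) = 1527 / 115.80 = 13.19 mol
n(E) = 705.0 / 49.60 = 14.21 mol
n/ν → R: 4.397, E: 7.105; R is limiting.
n(G) produced = (2/3) × 13.19 = 8.793 mol
Step 2:
n(G) available = 8.793 mol
n(X) = 2820 / 219.70 = 12.84 mol
n/ν → G: 2.931, X: 4.280; G is limiting.
n(Q) = (2/3) × 8.793 = 5.862 mol

5.86 mol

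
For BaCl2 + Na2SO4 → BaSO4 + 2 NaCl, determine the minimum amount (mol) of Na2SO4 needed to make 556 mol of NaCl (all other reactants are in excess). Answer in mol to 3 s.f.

n(NaCl) = 556.0 mol
n(Na2SO4) = (1/2) × 556.0 = 278.0 mol

278 mol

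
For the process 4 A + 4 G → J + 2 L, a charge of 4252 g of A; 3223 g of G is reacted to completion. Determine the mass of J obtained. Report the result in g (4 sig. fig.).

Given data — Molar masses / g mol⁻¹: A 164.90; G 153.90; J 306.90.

n(A) = 4252 / 164.90 = 25.79 mol
n(G) = 3223 / 153.90 = 20.94 mol
n/ν for A = 25.79/4 = 6.448
n/ν for G = 20.94/4 = 5.235
Smallest n/ν is G → limiting reagent.
n(J) = (1/4) × 20.94 = 5.235 mol
mass = 5.235 × 306.90 = 1607 g

1607 g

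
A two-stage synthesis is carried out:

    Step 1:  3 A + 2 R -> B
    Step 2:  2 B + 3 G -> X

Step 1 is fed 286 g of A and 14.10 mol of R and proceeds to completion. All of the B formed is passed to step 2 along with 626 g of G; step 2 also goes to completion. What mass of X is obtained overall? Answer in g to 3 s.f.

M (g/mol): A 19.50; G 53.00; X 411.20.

Step 1:
n(A) = 286.0 / 19.50 = 14.67 mol
n(R) = 14.10 mol
n/ν for A = 14.67/3 = 4.890
n/ν for R = 14.10/2 = 7.050
Smallest n/ν is A → limiting reagent.
n(B) produced = (1/3) × 14.67 = 4.890 mol
Step 2:
n(B) available = 4.890 mol
n(G) = 626.0 / 53.00 = 11.81 mol
n/ν for B = 4.890/2 = 2.445
n/ν for G = 11.81/3 = 3.937
Smallest n/ν is B → limiting reagent.
n(X) = (1/2) × 4.890 = 2.445 mol
mass = 2.445 × 411.20 = 1005 g

1010 g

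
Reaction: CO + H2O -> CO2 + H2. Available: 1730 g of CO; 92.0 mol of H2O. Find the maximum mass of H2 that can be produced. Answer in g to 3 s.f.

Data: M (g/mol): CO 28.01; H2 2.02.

n(CO) = 1730 / 28.01 = 61.76 mol
n(H2O) = 92.00 mol
n/ν for CO = 61.76/1 = 61.76
n/ν for H2O = 92.00/1 = 92.00
Smallest n/ν is CO → limiting reagent.
n(H2) = (1/1) × 61.76 = 61.76 mol
mass = 61.76 × 2.02 = 124.8 g

125 g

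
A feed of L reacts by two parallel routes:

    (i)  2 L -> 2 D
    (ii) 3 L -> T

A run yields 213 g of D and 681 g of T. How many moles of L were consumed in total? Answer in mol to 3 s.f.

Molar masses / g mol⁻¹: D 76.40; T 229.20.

n(D) = 213 / 76.40 = 2.788 mol
n(T) = 681 / 229.20 = 2.971 mol
n(L) via (i) = (2/2)×2.788 = 2.788 mol
n(L) via (ii) = (3/1)×2.971 = 8.913 mol
total n(L) = 2.788 + 8.913 = 11.70 mol

11.7 mol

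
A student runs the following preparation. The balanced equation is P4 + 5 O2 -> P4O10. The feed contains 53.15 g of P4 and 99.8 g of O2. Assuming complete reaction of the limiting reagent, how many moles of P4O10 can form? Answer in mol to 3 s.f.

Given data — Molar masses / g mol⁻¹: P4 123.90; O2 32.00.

n(P4) = 53.15 / 123.90 = 0.4290 mol
n(O2) = 99.80 / 32.00 = 3.119 mol
n/ν for P4 = 0.4290/1 = 0.4290
n/ν for O2 = 3.119/5 = 0.6238
Smallest n/ν is P4 → limiting reagent.
n(P4O10) = (1/1) × 0.4290 = 0.4290 mol

0.429 mol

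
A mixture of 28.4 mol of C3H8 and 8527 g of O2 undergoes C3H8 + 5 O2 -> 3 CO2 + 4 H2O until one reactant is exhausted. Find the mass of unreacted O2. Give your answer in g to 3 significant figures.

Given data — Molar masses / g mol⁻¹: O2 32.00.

n(C3H8) = 28.40 mol
n(O2) = 8527 / 32.00 = 266.5 mol
n/ν → C3H8: 28.40, O2: 53.30; C3H8 is limiting.
O2 consumed = (5/1) × 28.40 = 142.0 mol
O2 remaining = 266.5 − 142.0 = 124.5 mol
mass = 124.5 × 32.00 = 3984 g

3980 g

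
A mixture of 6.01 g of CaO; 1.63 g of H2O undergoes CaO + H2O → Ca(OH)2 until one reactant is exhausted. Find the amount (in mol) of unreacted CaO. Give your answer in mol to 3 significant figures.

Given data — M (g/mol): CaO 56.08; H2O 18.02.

n(CaO) = 6.010 / 56.08 = 0.1072 mol
n(H2O) = 1.630 / 18.02 = 0.09046 mol
n/ν for CaO = 0.1072/1 = 0.1072
n/ν for H2O = 0.09046/1 = 0.09046
Smallest n/ν is H2O → limiting reagent.
CaO consumed = (1/1) × 0.09046 = 0.09046 mol
CaO remaining = 0.1072 − 0.09046 = 0.01674 mol

0.0167 mol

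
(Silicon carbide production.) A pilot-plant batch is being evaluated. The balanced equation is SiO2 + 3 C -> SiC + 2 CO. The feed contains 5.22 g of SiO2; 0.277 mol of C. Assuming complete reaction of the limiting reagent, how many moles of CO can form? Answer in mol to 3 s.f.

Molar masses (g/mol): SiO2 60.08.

n(SiO2) = 5.220 / 60.08 = 0.08688 mol
n(C) = 0.2770 mol
n/ν for SiO2 = 0.08688/1 = 0.08688
n/ν for C = 0.2770/3 = 0.09233
Smallest n/ν is SiO2 → limiting reagent.
n(CO) = (2/1) × 0.08688 = 0.1738 mol

0.174 mol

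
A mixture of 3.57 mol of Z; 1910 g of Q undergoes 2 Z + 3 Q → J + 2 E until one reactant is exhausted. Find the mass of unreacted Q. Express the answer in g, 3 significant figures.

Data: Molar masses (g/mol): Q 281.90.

400 g

n(Z) = 3.570 mol
n(Q) = 1910 / 281.90 = 6.775 mol
n/ν for Z = 3.570/2 = 1.785
n/ν for Q = 6.775/3 = 2.258
Smallest n/ν is Z → limiting reagent.
Q consumed = (3/2) × 3.570 = 5.355 mol
Q remaining = 6.775 − 5.355 = 1.420 mol
mass = 1.420 × 281.90 = 400.3 g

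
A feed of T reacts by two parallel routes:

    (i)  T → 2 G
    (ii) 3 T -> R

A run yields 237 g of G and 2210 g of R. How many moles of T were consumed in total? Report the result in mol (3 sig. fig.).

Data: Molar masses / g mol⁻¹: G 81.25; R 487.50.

n(G) = 237 / 81.25 = 2.917 mol
n(R) = 2210 / 487.50 = 4.533 mol
n(T) via (i) = (1/2)×2.917 = 1.459 mol
n(T) via (ii) = (3/1)×4.533 = 13.60 mol
total n(T) = 1.459 + 13.60 = 15.06 mol

15.1 mol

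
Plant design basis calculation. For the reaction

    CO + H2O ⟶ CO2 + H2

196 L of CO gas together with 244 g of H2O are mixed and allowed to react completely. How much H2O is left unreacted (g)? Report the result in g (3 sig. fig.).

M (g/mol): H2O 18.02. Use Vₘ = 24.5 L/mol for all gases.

99.8 g

n(CO) = 196.0 / 24.5 = 8.000 mol
n(H2O) = 244.0 / 18.02 = 13.54 mol
n/ν → CO: 8.000, H2O: 13.54; CO is limiting.
H2O consumed = (1/1) × 8.000 = 8.000 mol
H2O remaining = 13.54 − 8.000 = 5.540 mol
mass = 5.540 × 18.02 = 99.83 g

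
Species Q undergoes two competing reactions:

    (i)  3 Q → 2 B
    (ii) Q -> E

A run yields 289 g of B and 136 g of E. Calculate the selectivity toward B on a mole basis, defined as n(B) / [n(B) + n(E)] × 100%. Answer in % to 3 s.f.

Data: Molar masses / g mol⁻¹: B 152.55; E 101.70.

n(B) = 289 / 152.55 = 1.894 mol
n(E) = 136 / 101.70 = 1.337 mol
selectivity = 1.894/(1.894+1.337) × 100 = 58.62 %

58.6 %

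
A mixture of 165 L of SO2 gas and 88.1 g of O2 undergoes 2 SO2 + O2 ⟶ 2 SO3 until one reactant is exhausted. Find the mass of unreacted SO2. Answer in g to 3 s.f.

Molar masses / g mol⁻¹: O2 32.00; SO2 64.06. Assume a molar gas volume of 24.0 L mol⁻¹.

n(SO2) = 165.0 / 24.0 = 6.875 mol
n(O2) = 88.10 / 32.00 = 2.753 mol
n/ν for SO2 = 6.875/2 = 3.438
n/ν for O2 = 2.753/1 = 2.753
Smallest n/ν is O2 → limiting reagent.
SO2 consumed = (2/1) × 2.753 = 5.506 mol
SO2 remaining = 6.875 − 5.506 = 1.369 mol
mass = 1.369 × 64.06 = 87.70 g

87.7 g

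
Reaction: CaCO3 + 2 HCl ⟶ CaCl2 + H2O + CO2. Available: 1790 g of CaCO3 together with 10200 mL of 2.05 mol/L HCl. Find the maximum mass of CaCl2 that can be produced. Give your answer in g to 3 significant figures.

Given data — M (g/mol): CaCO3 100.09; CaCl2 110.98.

n(CaCO3) = 1790 / 100.09 = 17.88 mol
n(HCl) = 2.05 × 10200/1000 = 20.91 mol
n/ν → CaCO3: 17.88, HCl: 10.46; HCl is limiting.
n(CaCl2) = (1/2) × 20.91 = 10.46 mol
mass = 10.46 × 110.98 = 1161 g

1160 g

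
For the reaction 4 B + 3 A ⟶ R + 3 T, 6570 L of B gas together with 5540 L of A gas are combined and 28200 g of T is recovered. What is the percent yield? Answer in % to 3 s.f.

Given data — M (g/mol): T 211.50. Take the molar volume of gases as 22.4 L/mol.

n(B) = 6570 / 22.4 = 293.3 mol
n(A) = 5540 / 22.4 = 247.3 mol
n/ν → B: 73.33, A: 82.43; B is limiting.
theoretical n(T) = (3/4) × 293.3 = 220.0 mol → 46530 g
% yield = 28200 / 46530 × 100 = 60.61 %

60.6 %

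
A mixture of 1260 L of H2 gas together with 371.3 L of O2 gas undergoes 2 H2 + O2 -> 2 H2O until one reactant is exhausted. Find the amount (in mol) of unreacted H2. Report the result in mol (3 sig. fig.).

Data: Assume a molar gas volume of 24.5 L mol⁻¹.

21.1 mol

n(H2) = 1260 / 24.5 = 51.43 mol
n(O2) = 371.3 / 24.5 = 15.16 mol
n/ν for H2 = 51.43/2 = 25.72
n/ν for O2 = 15.16/1 = 15.16
Smallest n/ν is O2 → limiting reagent.
H2 consumed = (2/1) × 15.16 = 30.32 mol
H2 remaining = 51.43 − 30.32 = 21.11 mol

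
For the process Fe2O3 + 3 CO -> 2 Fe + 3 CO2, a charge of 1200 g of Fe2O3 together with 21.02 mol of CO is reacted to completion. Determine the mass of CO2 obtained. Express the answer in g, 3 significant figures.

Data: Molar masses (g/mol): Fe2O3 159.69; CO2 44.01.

925 g

n(Fe2O3) = 1200 / 159.69 = 7.515 mol
n(CO) = 21.02 mol
n/ν for Fe2O3 = 7.515/1 = 7.515
n/ν for CO = 21.02/3 = 7.007
Smallest n/ν is CO → limiting reagent.
n(CO2) = (3/3) × 21.02 = 21.02 mol
mass = 21.02 × 44.01 = 925.1 g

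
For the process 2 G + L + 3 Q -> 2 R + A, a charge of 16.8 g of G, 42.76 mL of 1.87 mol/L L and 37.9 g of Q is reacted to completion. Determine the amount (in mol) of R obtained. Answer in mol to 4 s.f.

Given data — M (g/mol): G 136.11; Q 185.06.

n(G) = 16.80 / 136.11 = 0.1234 mol
n(L) = 1.87 × 42.76/1000 = 0.07996 mol
n(Q) = 37.90 / 185.06 = 0.2048 mol
n/ν → G: 0.06170, L: 0.07996, Q: 0.06827; G is limiting.
n(R) = (2/2) × 0.1234 = 0.1234 mol

0.1234 mol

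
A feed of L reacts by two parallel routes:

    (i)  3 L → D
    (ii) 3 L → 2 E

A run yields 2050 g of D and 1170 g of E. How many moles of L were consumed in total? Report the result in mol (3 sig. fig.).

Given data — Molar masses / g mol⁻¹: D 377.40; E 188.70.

25.6 mol

n(D) = 2050 / 377.40 = 5.432 mol
n(E) = 1170 / 188.70 = 6.200 mol
n(L) via (i) = (3/1)×5.432 = 16.30 mol
n(L) via (ii) = (3/2)×6.200 = 9.300 mol
total n(L) = 16.30 + 9.300 = 25.60 mol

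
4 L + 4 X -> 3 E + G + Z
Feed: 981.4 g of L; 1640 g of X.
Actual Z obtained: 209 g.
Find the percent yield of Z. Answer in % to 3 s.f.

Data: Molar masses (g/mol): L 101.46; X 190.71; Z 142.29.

n(L) = 981.4 / 101.46 = 9.673 mol
n(X) = 1640 / 190.71 = 8.599 mol
n/ν for L = 9.673/4 = 2.418
n/ν for X = 8.599/4 = 2.150
Smallest n/ν is X → limiting reagent.
theoretical n(Z) = (1/4) × 8.599 = 2.150 mol → 305.9 g
% yield = 209 / 305.9 × 100 = 68.32 %

68.3 %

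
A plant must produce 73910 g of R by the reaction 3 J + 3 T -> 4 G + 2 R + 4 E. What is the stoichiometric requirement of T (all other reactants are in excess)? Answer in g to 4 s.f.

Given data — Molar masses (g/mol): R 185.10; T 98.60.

n(R) = 73910 / 185.10 = 399.3 mol
n(T) = (3/2) × 399.3 = 599.0 mol
mass = 599.0 × 98.60 = 59060 g

59060 g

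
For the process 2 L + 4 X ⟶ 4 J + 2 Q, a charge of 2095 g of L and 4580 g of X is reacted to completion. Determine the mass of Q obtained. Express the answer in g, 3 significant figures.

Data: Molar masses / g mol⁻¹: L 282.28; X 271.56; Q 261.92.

1940 g

n(L) = 2095 / 282.28 = 7.422 mol
n(X) = 4580 / 271.56 = 16.87 mol
n/ν → L: 3.711, X: 4.218; L is limiting.
n(Q) = (2/2) × 7.422 = 7.422 mol
mass = 7.422 × 261.92 = 1944 g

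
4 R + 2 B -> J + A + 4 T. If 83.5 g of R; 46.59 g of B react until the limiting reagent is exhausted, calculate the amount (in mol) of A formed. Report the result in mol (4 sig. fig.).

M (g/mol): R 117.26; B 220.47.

0.1057 mol

n(R) = 83.50 / 117.26 = 0.7121 mol
n(B) = 46.59 / 220.47 = 0.2113 mol
n/ν for R = 0.7121/4 = 0.1780
n/ν for B = 0.2113/2 = 0.1057
Smallest n/ν is B → limiting reagent.
n(A) = (1/2) × 0.2113 = 0.1057 mol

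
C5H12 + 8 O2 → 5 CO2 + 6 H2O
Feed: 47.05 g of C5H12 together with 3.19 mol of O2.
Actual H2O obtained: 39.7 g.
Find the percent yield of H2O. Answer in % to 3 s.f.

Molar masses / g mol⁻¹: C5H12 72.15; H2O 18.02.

92.1 %

n(C5H12) = 47.05 / 72.15 = 0.6521 mol
n(O2) = 3.190 mol
n/ν → C5H12: 0.6521, O2: 0.3988; O2 is limiting.
theoretical n(H2O) = (6/8) × 3.190 = 2.393 mol → 43.12 g
% yield = 39.7 / 43.12 × 100 = 92.07 %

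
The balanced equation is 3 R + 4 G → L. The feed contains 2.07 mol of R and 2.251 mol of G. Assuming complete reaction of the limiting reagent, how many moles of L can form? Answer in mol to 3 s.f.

n(R) = 2.070 mol
n(G) = 2.251 mol
n/ν for R = 2.070/3 = 0.6900
n/ν for G = 2.251/4 = 0.5628
Smallest n/ν is G → limiting reagent.
n(L) = (1/4) × 2.251 = 0.5628 mol

0.563 mol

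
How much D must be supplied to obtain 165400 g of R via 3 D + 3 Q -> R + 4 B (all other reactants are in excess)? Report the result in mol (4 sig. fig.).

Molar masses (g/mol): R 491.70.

n(R) = 165400 / 491.70 = 336.4 mol
n(D) = (3/1) × 336.4 = 1009 mol

1009 mol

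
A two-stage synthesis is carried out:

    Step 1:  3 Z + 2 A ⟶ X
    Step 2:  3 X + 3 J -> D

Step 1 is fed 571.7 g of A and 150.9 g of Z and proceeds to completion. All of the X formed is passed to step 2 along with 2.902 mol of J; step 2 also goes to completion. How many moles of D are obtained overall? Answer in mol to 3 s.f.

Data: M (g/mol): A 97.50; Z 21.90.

Step 1:
n(A) = 571.7 / 97.50 = 5.864 mol
n(Z) = 150.9 / 21.90 = 6.890 mol
n/ν → A: 2.932, Z: 2.297; Z is limiting.
n(X) produced = (1/3) × 6.890 = 2.297 mol
Step 2:
n(X) available = 2.297 mol
n(J) = 2.902 mol
n/ν → X: 0.7657, J: 0.9673; X is limiting.
n(D) = (1/3) × 2.297 = 0.7657 mol

0.766 mol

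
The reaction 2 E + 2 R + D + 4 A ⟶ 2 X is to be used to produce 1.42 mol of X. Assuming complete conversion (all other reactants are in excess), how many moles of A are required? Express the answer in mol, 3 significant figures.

n(X) = 1.420 mol
n(A) = (4/2) × 1.420 = 2.840 mol

2.84 mol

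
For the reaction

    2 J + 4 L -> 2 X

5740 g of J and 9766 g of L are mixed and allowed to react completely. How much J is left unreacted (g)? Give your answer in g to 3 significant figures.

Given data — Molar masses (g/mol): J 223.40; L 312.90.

2250 g

n(J) = 5740 / 223.40 = 25.69 mol
n(L) = 9766 / 312.90 = 31.21 mol
n/ν for J = 25.69/2 = 12.85
n/ν for L = 31.21/4 = 7.803
Smallest n/ν is L → limiting reagent.
J consumed = (2/4) × 31.21 = 15.61 mol
J remaining = 25.69 − 15.61 = 10.08 mol
mass = 10.08 × 223.40 = 2252 g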